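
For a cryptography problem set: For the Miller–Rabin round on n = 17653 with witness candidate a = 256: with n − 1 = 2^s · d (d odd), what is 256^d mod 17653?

n − 1 = 17652 = 2^2 · 4413, so s = 2 and d = 4413.
256^4413 mod 17653 = 6485.

6485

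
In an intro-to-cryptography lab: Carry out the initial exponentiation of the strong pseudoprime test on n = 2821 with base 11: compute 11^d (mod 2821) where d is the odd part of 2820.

1828

n − 1 = 2820 = 2^2 · 705, so s = 2 and d = 705.
11^705 mod 2821 = 1828.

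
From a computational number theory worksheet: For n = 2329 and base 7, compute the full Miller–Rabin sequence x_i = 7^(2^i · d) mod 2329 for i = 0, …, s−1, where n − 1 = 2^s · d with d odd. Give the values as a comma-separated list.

n − 1 = 2328 = 2^3 · 291, so s = 3 and d = 291.
x_0 = 7^291 mod 2329 = 105.
x_1 = 105^2 mod 2329 = 1709.
x_2 = 1709^2 mod 2329 = 115.

105, 1709, 115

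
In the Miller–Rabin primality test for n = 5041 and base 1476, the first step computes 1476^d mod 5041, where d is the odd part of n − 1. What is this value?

709

n − 1 = 5040 = 2^4 · 315, so s = 4 and d = 315.
1476^315 mod 5041 = 709.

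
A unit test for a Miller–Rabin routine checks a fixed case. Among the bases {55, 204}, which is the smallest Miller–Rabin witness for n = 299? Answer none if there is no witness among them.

n − 1 = 298 = 2^1 · 149, so s = 1 and d = 149.
Base 55: x_0 = 55^149 mod 299 = 256. x_0 ∉ {1, 298} and s = 1, so 55 is a Miller–Rabin witness and 299 is composite.
Base 204: x_0 = 204^149 mod 299 = 237. x_0 ∉ {1, 298} and s = 1, so 204 is a Miller–Rabin witness and 299 is composite.
The smallest witness among the given bases is 55.

55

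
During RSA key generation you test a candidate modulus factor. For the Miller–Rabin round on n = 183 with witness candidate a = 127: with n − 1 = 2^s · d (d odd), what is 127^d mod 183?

n − 1 = 182 = 2^1 · 91, so s = 1 and d = 91.
Repeated squaring mod 183: 127^1 ≡ 127, 127^2 ≡ 25, 127^4 ≡ 76, 127^8 ≡ 103, 127^16 ≡ 178, 127^32 ≡ 25, 127^64 ≡ 76.
91 = 64 + 16 + 8 + 2 + 1, so 127^91 ≡ 76·178·103·25·127 ≡ 127 (mod 183).

127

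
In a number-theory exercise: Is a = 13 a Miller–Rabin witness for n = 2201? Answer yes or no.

yes

n − 1 = 2200 = 2^3 · 275, so s = 3 and d = 275.
x_0 = 13^275 mod 2201 = 378.
x_0 is neither 1 nor 2200, so continue squaring.
x_1 = 378^2 mod 2201 = 2020.
x_2 = 2020^2 mod 2201 = 1947.
Reached i = s−1 = 2 without hitting −1: 13 is a Miller–Rabin witness and 2201 is composite.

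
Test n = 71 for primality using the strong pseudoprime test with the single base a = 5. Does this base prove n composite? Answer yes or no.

no

n − 1 = 70 = 2^1 · 35, so s = 1 and d = 35.
Repeated squaring mod 71: 5^1 ≡ 5, 5^2 ≡ 25, 5^4 ≡ 57, 5^8 ≡ 54, 5^16 ≡ 5, 5^32 ≡ 25.
35 = 32 + 2 + 1, so 5^35 ≡ 25·25·5 ≡ 1 (mod 71).
x_0 = 5^35 mod 71 = 1.
x_0 = 1, so 5 is not a witness.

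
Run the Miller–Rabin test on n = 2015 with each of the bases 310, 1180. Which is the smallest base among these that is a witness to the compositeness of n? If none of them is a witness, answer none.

310

n − 1 = 2014 = 2^1 · 1007, so s = 1 and d = 1007.
Base 310: x_0 = 310^1007 mod 2015 = 1085. x_0 ∉ {1, 2014} and s = 1, so 310 is a Miller–Rabin witness and 2015 is composite.
Base 1180: x_0 = 1180^1007 mod 2015 = 810. x_0 ∉ {1, 2014} and s = 1, so 1180 is a Miller–Rabin witness and 2015 is composite.
The smallest witness among the given bases is 310.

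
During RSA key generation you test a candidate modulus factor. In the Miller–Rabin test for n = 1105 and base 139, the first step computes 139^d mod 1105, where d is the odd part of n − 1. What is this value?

n − 1 = 1104 = 2^4 · 69, so s = 4 and d = 69.
139^69 mod 1105 = 209.

209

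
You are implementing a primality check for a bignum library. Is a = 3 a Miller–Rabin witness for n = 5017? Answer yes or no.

n − 1 = 5016 = 2^3 · 627, so s = 3 and d = 627.
x_0 = 3^627 mod 5017 = 363.
x_0 is neither 1 nor 5016, so continue squaring.
x_1 = 363^2 mod 5017 = 1327.
x_2 = 1327^2 mod 5017 = 4979.
Reached i = s−1 = 2 without hitting −1: 3 is a Miller–Rabin witness and 5017 is composite.

yes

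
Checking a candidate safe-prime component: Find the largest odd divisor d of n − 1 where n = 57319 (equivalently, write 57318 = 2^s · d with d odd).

Halving: 57318 → 28659; 28659 is odd.
So 57318 = 2^1 · 28659.

28659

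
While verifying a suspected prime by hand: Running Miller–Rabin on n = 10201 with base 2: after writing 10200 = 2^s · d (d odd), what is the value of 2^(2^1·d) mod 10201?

7877

n − 1 = 10200 = 2^3 · 1275, so s = 3 and d = 1275.
x_0 = 2^1275 mod 10201 = 8272.
x_1 = 8272^2 mod 10201 = 7877.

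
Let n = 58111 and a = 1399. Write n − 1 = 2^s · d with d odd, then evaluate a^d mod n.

1

n − 1 = 58110 = 2^1 · 29055, so s = 1 and d = 29055.
Repeated squaring mod 58111: 1399^1 ≡ 1399, 1399^2 ≡ 39538, 1399^4 ≡ 9433, 1399^8 ≡ 13548, 1399^16 ≡ 33766, 1399^32 ≡ 4936, 1399^64 ≡ 15587, 1399^128 ≡ 50589, 1399^256 ≡ 38481, 1399^512 ≡ 2859, 1399^1024 ≡ 38341, 1399^2048 ≡ 56425, 1399^4096 ≡ 53268, 1399^8192 ≡ 35916, 1399^16384 ≡ 11078.
29055 = 16384 + 8192 + 4096 + 256 + 64 + 32 + 16 + 8 + 4 + 2 + 1, so 1399^29055 ≡ 11078·35916·53268·38481·15587·4936·33766·13548·9433·39538·1399 ≡ 1 (mod 58111).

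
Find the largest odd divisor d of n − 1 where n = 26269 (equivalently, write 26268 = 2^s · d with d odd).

Halving: 26268 → 13134 → 6567; 6567 is odd.
So 26268 = 2^2 · 6567.

6567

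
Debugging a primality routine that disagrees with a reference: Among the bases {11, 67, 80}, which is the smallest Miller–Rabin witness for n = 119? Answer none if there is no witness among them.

11

n − 1 = 118 = 2^1 · 59, so s = 1 and d = 59.
Base 11: x_0 = 11^59 mod 119 = 114. x_0 ∉ {1, 118} and s = 1, so 11 is a Miller–Rabin witness and 119 is composite.
Base 67: x_0 = 67^59 mod 119 = 16. x_0 ∉ {1, 118} and s = 1, so 67 is a Miller–Rabin witness and 119 is composite.
Base 80: x_0 = 80^59 mod 119 = 40. x_0 ∉ {1, 118} and s = 1, so 80 is a Miller–Rabin witness and 119 is composite.
The smallest witness among the given bases is 11.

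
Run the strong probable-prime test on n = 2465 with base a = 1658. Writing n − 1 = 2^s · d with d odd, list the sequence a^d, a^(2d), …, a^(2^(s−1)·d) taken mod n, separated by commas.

1623, 1509, 1886, 1, 1

n − 1 = 2464 = 2^5 · 77, so s = 5 and d = 77.
x_0 = 1658^77 mod 2465 = 1623.
x_1 = 1623^2 mod 2465 = 1509.
x_2 = 1509^2 mod 2465 = 1886.
x_3 = 1886^2 mod 2465 = 1.
x_4 = 1^2 mod 2465 = 1.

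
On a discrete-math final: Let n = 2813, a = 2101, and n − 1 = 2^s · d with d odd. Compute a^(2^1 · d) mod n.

948

n − 1 = 2812 = 2^2 · 703, so s = 2 and d = 703.
x_0 = 2101^703 mod 2813 = 1211.
x_1 = 1211^2 mod 2813 = 948.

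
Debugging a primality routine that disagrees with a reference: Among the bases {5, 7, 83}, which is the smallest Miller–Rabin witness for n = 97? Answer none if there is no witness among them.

none

n − 1 = 96 = 2^5 · 3, so s = 5 and d = 3.
Base 5: x_0 = 5^3 mod 97 = 28. x_0 is neither 1 nor 96, so continue squaring. x_1 = 28^2 mod 97 = 8. x_2 = 8^2 mod 97 = 64. x_3 = 64^2 mod 97 = 22. x_4 = 22^2 mod 97 = 96. x_4 ≡ −1, so 5 is not a witness.
Base 7: x_0 = 7^3 mod 97 = 52. x_0 is neither 1 nor 96, so continue squaring. x_1 = 52^2 mod 97 = 85. x_2 = 85^2 mod 97 = 47. x_3 = 47^2 mod 97 = 75. x_4 = 75^2 mod 97 = 96. x_4 ≡ −1, so 7 is not a witness.
Base 83: x_0 = 83^3 mod 97 = 69. x_0 is neither 1 nor 96, so continue squaring. x_1 = 69^2 mod 97 = 8. x_2 = 8^2 mod 97 = 64. x_3 = 64^2 mod 97 = 22. x_4 = 22^2 mod 97 = 96. x_4 ≡ −1, so 83 is not a witness.
No listed base is a witness for 97.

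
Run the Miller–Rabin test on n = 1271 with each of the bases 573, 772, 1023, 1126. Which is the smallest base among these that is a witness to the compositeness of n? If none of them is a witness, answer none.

n − 1 = 1270 = 2^1 · 635, so s = 1 and d = 635.
Base 573: x_0 = 573^635 mod 1271 = 1270. x_0 = 1270 ≡ −1, so 573 is not a witness.
Base 772: x_0 = 772^635 mod 1271 = 1121. x_0 ∉ {1, 1270} and s = 1, so 772 is a Miller–Rabin witness and 1271 is composite.
Base 1023: x_0 = 1023^635 mod 1271 = 155. x_0 ∉ {1, 1270} and s = 1, so 1023 is a Miller–Rabin witness and 1271 is composite.
Base 1126: x_0 = 1126^635 mod 1271 = 366. x_0 ∉ {1, 1270} and s = 1, so 1126 is a Miller–Rabin witness and 1271 is composite.
The smallest witness among the given bases is 772.

772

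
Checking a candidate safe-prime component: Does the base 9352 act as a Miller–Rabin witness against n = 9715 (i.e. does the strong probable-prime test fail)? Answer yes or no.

n − 1 = 9714 = 2^1 · 4857, so s = 1 and d = 4857.
x_0 = 9352^4857 mod 9715 = 5802.
x_0 ∉ {1, 9714} and s = 1, so 9352 is a Miller–Rabin witness and 9715 is composite.

yes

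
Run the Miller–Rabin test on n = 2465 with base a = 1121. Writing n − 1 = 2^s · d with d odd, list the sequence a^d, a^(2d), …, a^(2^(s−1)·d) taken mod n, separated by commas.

1206, 86, 1, 1, 1

n − 1 = 2464 = 2^5 · 77, so s = 5 and d = 77.
x_0 = 1121^77 mod 2465 = 1206.
x_1 = 1206^2 mod 2465 = 86.
x_2 = 86^2 mod 2465 = 1.
x_3 = 1^2 mod 2465 = 1.
x_4 = 1^2 mod 2465 = 1.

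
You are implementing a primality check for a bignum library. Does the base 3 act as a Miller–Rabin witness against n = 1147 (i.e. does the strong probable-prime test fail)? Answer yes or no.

yes

n − 1 = 1146 = 2^1 · 573, so s = 1 and d = 573.
x_0 = 3^573 mod 1147 = 492.
x_0 ∉ {1, 1146} and s = 1, so 3 is a Miller–Rabin witness and 1147 is composite.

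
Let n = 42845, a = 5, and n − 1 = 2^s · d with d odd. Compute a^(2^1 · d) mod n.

25

n − 1 = 42844 = 2^2 · 10711, so s = 2 and d = 10711.
x_0 = 5^10711 mod 42845 = 20905.
x_1 = 20905^2 mod 42845 = 25.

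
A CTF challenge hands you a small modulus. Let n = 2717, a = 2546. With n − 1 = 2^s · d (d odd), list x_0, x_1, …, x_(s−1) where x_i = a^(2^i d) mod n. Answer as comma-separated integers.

n − 1 = 2716 = 2^2 · 679, so s = 2 and d = 679.
x_0 = 2546^679 mod 2717 = 1406.
x_1 = 1406^2 mod 2717 = 1577.

1406, 1577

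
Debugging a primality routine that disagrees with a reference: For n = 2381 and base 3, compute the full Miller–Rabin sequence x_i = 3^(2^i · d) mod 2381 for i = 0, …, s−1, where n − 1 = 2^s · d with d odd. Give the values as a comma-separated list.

2312, 2380

n − 1 = 2380 = 2^2 · 595, so s = 2 and d = 595.
x_0 = 3^595 mod 2381 = 2312.
x_1 = 2312^2 mod 2381 = 2380.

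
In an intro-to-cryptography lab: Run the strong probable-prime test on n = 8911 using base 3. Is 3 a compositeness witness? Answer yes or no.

n − 1 = 8910 = 2^1 · 4455, so s = 1 and d = 4455.
x_0 = 3^4455 mod 8911 = 8910.
x_0 = 8910 ≡ −1, so 3 is not a witness.

no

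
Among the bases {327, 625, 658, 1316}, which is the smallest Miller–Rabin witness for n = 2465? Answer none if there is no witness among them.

n − 1 = 2464 = 2^5 · 77, so s = 5 and d = 77.
Base 327: x_0 = 327^77 mod 2465 = 157. x_0 is neither 1 nor 2464, so continue squaring. x_1 = 157^2 mod 2465 = 2464. x_1 ≡ −1, so 327 is not a witness.
Base 625: x_0 = 625^77 mod 2465 = 30. x_0 is neither 1 nor 2464, so continue squaring. x_1 = 30^2 mod 2465 = 900. x_2 = 900^2 mod 2465 = 1480. x_3 = 1480^2 mod 2465 = 1480. x_4 = 1480^2 mod 2465 = 1480. Reached i = s−1 = 4 without hitting −1: 625 is a Miller–Rabin witness and 2465 is composite.
Base 658: x_0 = 658^77 mod 2465 = 813. x_0 is neither 1 nor 2464, so continue squaring. x_1 = 813^2 mod 2465 = 349. x_2 = 349^2 mod 2465 = 1016. x_3 = 1016^2 mod 2465 = 1886. x_4 = 1886^2 mod 2465 = 1. x_4 = 1 but x_3 ≠ ±1, a nontrivial square root of 1 — 658 is a witness and 2465 is composite.
Base 1316: x_0 = 1316^77 mod 2465 = 771. x_0 is neither 1 nor 2464, so continue squaring. x_1 = 771^2 mod 2465 = 376. x_2 = 376^2 mod 2465 = 871. x_3 = 871^2 mod 2465 = 1886. x_4 = 1886^2 mod 2465 = 1. x_4 = 1 but x_3 ≠ ±1, a nontrivial square root of 1 — 1316 is a witness and 2465 is composite.
The smallest witness among the given bases is 625.

625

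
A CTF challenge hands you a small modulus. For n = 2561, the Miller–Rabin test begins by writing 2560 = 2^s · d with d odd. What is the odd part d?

Halving: 2560 → 1280 → 640 → 320 → 160 → 80 → 40 → 20 → 10 → 5; 5 is odd.
So 2560 = 2^9 · 5.

5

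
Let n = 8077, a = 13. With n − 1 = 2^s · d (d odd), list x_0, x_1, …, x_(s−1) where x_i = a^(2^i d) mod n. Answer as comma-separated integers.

4696, 2206

n − 1 = 8076 = 2^2 · 2019, so s = 2 and d = 2019.
x_0 = 13^2019 mod 8077 = 4696.
x_1 = 4696^2 mod 8077 = 2206.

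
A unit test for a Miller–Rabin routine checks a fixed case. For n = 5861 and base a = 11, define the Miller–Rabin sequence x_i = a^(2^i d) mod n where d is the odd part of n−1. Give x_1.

1

n − 1 = 5860 = 2^2 · 1465, so s = 2 and d = 1465.
x_0 = 11^1465 mod 5861 = 1.
x_1 = 1^2 mod 5861 = 1.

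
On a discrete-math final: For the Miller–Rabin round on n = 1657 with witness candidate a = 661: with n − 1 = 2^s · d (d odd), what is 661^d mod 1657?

1553

n − 1 = 1656 = 2^3 · 207, so s = 3 and d = 207.
661^207 mod 1657 = 1553.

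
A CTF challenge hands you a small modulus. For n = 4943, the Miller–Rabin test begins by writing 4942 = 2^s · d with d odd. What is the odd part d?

Halving: 4942 → 2471; 2471 is odd.
So 4942 = 2^1 · 2471.

2471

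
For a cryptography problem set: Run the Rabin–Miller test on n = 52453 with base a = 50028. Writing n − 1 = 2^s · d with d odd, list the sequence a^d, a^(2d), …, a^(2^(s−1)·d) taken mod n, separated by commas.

n − 1 = 52452 = 2^2 · 13113, so s = 2 and d = 13113.
x_0 = 50028^13113 mod 52453 = 1.
x_1 = 1^2 mod 52453 = 1.

1, 1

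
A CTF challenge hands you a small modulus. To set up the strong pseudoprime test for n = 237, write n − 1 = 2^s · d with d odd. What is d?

Halving: 236 → 118 → 59; 59 is odd.
So 236 = 2^2 · 59.

59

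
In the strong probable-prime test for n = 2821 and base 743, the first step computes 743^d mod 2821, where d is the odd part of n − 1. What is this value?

n − 1 = 2820 = 2^2 · 705, so s = 2 and d = 705.
743^705 mod 2821 = 2696.

2696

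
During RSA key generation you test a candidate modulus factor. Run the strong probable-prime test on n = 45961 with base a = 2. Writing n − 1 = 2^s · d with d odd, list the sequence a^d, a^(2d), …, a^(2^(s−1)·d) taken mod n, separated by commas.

n − 1 = 45960 = 2^3 · 5745, so s = 3 and d = 5745.
x_0 = 2^5745 mod 45961 = 34759.
x_1 = 34759^2 mod 45961 = 11274.
x_2 = 11274^2 mod 45961 = 20911.

34759, 11274, 20911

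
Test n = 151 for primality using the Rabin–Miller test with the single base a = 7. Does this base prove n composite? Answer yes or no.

n − 1 = 150 = 2^1 · 75, so s = 1 and d = 75.
x_0 = 7^75 mod 151 = 150.
x_0 = 150 ≡ −1, so 7 is not a witness.

no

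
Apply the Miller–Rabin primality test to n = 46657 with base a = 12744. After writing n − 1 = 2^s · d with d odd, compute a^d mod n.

n − 1 = 46656 = 2^6 · 729, so s = 6 and d = 729.
12744^729 mod 46657 = 24569.

24569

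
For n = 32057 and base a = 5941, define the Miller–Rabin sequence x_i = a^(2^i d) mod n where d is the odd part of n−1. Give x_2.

n − 1 = 32056 = 2^3 · 4007, so s = 3 and d = 4007.
x_0 = 5941^4007 mod 32057 = 1.
x_1 = 1^2 mod 32057 = 1.
x_2 = 1^2 mod 32057 = 1.

1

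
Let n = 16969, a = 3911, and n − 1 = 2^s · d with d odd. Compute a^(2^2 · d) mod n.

n − 1 = 16968 = 2^3 · 2121, so s = 3 and d = 2121.
Repeated squaring mod 16969: 3911^1 ≡ 3911, 3911^2 ≡ 6852, 3911^4 ≡ 13650, 3911^8 ≡ 2880, 3911^16 ≡ 13528, 3911^32 ≡ 13088, 3911^64 ≡ 10658, 3911^128 ≡ 2478, 3911^256 ≡ 14675, 3911^512 ≡ 2046, 3911^1024 ≡ 11742, 3911^2048 ≡ 1439.
2121 = 2048 + 64 + 8 + 1, so 3911^2121 ≡ 1439·10658·2880·3911 ≡ 10139 (mod 16969).
x_0 = 10139.
x_1 = 10139^2 mod 16969 = 1119.
x_2 = 1119^2 mod 16969 = 13424.

13424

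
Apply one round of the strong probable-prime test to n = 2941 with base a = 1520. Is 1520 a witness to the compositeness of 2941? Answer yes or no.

n − 1 = 2940 = 2^2 · 735, so s = 2 and d = 735.
Repeated squaring mod 2941: 1520^1 ≡ 1520, 1520^2 ≡ 1715, 1520^4 ≡ 225, 1520^8 ≡ 628, 1520^16 ≡ 290, 1520^32 ≡ 1752, 1520^64 ≡ 2041, 1520^128 ≡ 1225, 1520^256 ≡ 715, 1520^512 ≡ 2432.
735 = 512 + 128 + 64 + 16 + 8 + 4 + 2 + 1, so 1520^735 ≡ 2432·1225·2041·290·628·225·1715·1520 ≡ 1263 (mod 2941).
x_0 = 1520^735 mod 2941 = 1263.
x_0 is neither 1 nor 2940, so continue squaring.
x_1 = 1263^2 mod 2941 = 1147.
Reached i = s−1 = 1 without hitting −1: 1520 is a Miller–Rabin witness and 2941 is composite.

yes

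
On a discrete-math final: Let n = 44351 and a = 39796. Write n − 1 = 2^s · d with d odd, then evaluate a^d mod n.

44350

n − 1 = 44350 = 2^1 · 22175, so s = 1 and d = 22175.
Repeated squaring mod 44351: 39796^1 ≡ 39796, 39796^2 ≡ 36108, 39796^4 ≡ 1317, 39796^8 ≡ 4800, 39796^16 ≡ 21831, 39796^32 ≡ 41066, 39796^64 ≡ 13932, 39796^128 ≡ 20648, 39796^256 ≡ 38092, 39796^512 ≡ 13148, 39796^1024 ≡ 34057, 39796^2048 ≡ 11897, 39796^4096 ≡ 14568, 39796^8192 ≡ 7089, 39796^16384 ≡ 4238.
22175 = 16384 + 4096 + 1024 + 512 + 128 + 16 + 8 + 4 + 2 + 1, so 39796^22175 ≡ 4238·14568·34057·13148·20648·21831·4800·1317·36108·39796 ≡ 44350 (mod 44351).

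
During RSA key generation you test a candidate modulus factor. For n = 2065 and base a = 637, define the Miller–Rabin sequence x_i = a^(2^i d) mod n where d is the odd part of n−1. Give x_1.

n − 1 = 2064 = 2^4 · 129, so s = 4 and d = 129.
x_0 = 637^129 mod 2065 = 217.
x_1 = 217^2 mod 2065 = 1659.

1659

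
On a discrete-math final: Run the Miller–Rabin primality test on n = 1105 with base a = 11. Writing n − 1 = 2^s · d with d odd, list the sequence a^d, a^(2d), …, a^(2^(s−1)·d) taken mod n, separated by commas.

996, 831, 1041, 781

n − 1 = 1104 = 2^4 · 69, so s = 4 and d = 69.
x_0 = 11^69 mod 1105 = 996.
x_1 = 996^2 mod 1105 = 831.
x_2 = 831^2 mod 1105 = 1041.
x_3 = 1041^2 mod 1105 = 781.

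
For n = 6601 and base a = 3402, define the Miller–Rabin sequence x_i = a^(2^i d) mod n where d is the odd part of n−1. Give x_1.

3773

n − 1 = 6600 = 2^3 · 825, so s = 3 and d = 825.
By repeated squaring, 3402^825 ≡ 2828 (mod 6601).
x_0 = 2828.
x_1 = 2828^2 mod 6601 = 3773.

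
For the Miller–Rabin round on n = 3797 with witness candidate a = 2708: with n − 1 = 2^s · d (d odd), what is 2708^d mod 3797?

3796

n − 1 = 3796 = 2^2 · 949, so s = 2 and d = 949.
2708^949 mod 3797 = 3796.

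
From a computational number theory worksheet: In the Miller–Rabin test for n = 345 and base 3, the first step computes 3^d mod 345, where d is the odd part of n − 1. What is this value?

n − 1 = 344 = 2^3 · 43, so s = 3 and d = 43.
3^43 mod 345 = 192.

192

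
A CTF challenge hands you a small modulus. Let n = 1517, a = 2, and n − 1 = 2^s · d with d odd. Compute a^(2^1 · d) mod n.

892

n − 1 = 1516 = 2^2 · 379, so s = 2 and d = 379.
Repeated squaring mod 1517: 2^1 ≡ 2, 2^2 ≡ 4, 2^4 ≡ 16, 2^8 ≡ 256, 2^16 ≡ 305, 2^32 ≡ 488, 2^64 ≡ 1492, 2^128 ≡ 625, 2^256 ≡ 756.
379 = 256 + 64 + 32 + 16 + 8 + 2 + 1, so 2^379 ≡ 756·1492·488·305·256·4·2 ≡ 923 (mod 1517).
x_0 = 923.
x_1 = 923^2 mod 1517 = 892.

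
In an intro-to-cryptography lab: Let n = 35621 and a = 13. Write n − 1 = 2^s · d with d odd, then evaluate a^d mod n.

n − 1 = 35620 = 2^2 · 8905, so s = 2 and d = 8905.
13^8905 mod 35621 = 2553.

2553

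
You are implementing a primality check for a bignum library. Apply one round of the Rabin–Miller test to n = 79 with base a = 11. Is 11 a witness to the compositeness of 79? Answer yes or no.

no

n − 1 = 78 = 2^1 · 39, so s = 1 and d = 39.
Repeated squaring mod 79: 11^1 ≡ 11, 11^2 ≡ 42, 11^4 ≡ 26, 11^8 ≡ 44, 11^16 ≡ 40, 11^32 ≡ 20.
39 = 32 + 4 + 2 + 1, so 11^39 ≡ 20·26·42·11 ≡ 1 (mod 79).
x_0 = 11^39 mod 79 = 1.
x_0 = 1, so 11 is not a witness.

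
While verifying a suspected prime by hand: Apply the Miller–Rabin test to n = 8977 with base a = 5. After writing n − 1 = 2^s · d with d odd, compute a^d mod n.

3424

n − 1 = 8976 = 2^4 · 561, so s = 4 and d = 561.
5^561 mod 8977 = 3424.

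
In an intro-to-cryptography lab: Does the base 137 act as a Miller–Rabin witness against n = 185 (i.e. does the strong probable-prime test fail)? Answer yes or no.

yes

n − 1 = 184 = 2^3 · 23, so s = 3 and d = 23.
x_0 = 137^23 mod 185 = 158.
x_0 is neither 1 nor 184, so continue squaring.
x_1 = 158^2 mod 185 = 174.
x_2 = 174^2 mod 185 = 121.
Reached i = s−1 = 2 without hitting −1: 137 is a Miller–Rabin witness and 185 is composite.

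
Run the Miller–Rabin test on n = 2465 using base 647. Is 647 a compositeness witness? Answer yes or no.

yes

n − 1 = 2464 = 2^5 · 77, so s = 5 and d = 77.
Repeated squaring mod 2465: 647^1 ≡ 647, 647^2 ≡ 2024, 647^4 ≡ 2211, 647^8 ≡ 426, 647^16 ≡ 1531, 647^32 ≡ 2211, 647^64 ≡ 426.
77 = 64 + 8 + 4 + 1, so 647^77 ≡ 426·426·2211·647 ≡ 1072 (mod 2465).
x_0 = 647^77 mod 2465 = 1072.
x_0 is neither 1 nor 2464, so continue squaring.
x_1 = 1072^2 mod 2465 = 494.
x_2 = 494^2 mod 2465 = 1.
x_2 = 1 but x_1 ≠ ±1, a nontrivial square root of 1 — 647 is a witness and 2465 is composite.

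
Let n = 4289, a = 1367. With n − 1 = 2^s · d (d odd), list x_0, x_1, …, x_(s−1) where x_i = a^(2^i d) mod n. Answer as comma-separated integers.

n − 1 = 4288 = 2^6 · 67, so s = 6 and d = 67.
x_0 = 1367^67 mod 4289 = 3145.
x_1 = 3145^2 mod 4289 = 591.
x_2 = 591^2 mod 4289 = 1872.
x_3 = 1872^2 mod 4289 = 271.
x_4 = 271^2 mod 4289 = 528.
x_5 = 528^2 mod 4289 = 4288.

3145, 591, 1872, 271, 528, 4288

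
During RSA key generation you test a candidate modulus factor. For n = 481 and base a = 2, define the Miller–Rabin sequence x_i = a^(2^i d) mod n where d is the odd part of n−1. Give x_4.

417

n − 1 = 480 = 2^5 · 15, so s = 5 and d = 15.
x_0 = 2^15 mod 481 = 60.
x_1 = 60^2 mod 481 = 233.
x_2 = 233^2 mod 481 = 417.
x_3 = 417^2 mod 481 = 248.
x_4 = 248^2 mod 481 = 417.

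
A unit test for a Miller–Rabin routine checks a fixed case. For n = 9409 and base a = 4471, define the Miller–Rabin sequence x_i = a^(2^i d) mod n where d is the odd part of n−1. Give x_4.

1262

n − 1 = 9408 = 2^6 · 147, so s = 6 and d = 147.
x_0 = 4471^147 mod 9409 = 4900.
x_1 = 4900^2 mod 9409 = 7641.
x_2 = 7641^2 mod 9409 = 2036.
x_3 = 2036^2 mod 9409 = 5336.
x_4 = 5336^2 mod 9409 = 1262.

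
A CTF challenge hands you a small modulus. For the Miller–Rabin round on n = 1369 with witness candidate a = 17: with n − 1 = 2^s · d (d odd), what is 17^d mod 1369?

n − 1 = 1368 = 2^3 · 171, so s = 3 and d = 171.
Repeated squaring mod 1369: 17^1 ≡ 17, 17^2 ≡ 289, 17^4 ≡ 12, 17^8 ≡ 144, 17^16 ≡ 201, 17^32 ≡ 700, 17^64 ≡ 1267, 17^128 ≡ 821.
171 = 128 + 32 + 8 + 2 + 1, so 17^171 ≡ 821·700·144·289·17 ≡ 771 (mod 1369).

771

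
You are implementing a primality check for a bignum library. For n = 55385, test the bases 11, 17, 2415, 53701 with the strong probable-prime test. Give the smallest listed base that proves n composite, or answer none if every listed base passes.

n − 1 = 55384 = 2^3 · 6923, so s = 3 and d = 6923.
Base 11: x_0 = 11^6923 mod 55385 = 17886. x_0 is neither 1 nor 55384, so continue squaring. x_1 = 17886^2 mod 55385 = 5236. x_2 = 5236^2 mod 55385 = 121. Reached i = s−1 = 2 without hitting −1: 11 is a Miller–Rabin witness and 55385 is composite.
Base 17: x_0 = 17^6923 mod 55385 = 31753. x_0 is neither 1 nor 55384, so continue squaring. x_1 = 31753^2 mod 55385 = 24469. x_2 = 24469^2 mod 55385 = 20111. Reached i = s−1 = 2 without hitting −1: 17 is a Miller–Rabin witness and 55385 is composite.
Base 2415: x_0 = 2415^6923 mod 55385 = 53500. x_0 is neither 1 nor 55384, so continue squaring. x_1 = 53500^2 mod 55385 = 8585. x_2 = 8585^2 mod 55385 = 40175. Reached i = s−1 = 2 without hitting −1: 2415 is a Miller–Rabin witness and 55385 is composite.
Base 53701: x_0 = 53701^6923 mod 55385 = 47321. x_0 is neither 1 nor 55384, so continue squaring. x_1 = 47321^2 mod 55385 = 6106. x_2 = 6106^2 mod 55385 = 9131. Reached i = s−1 = 2 without hitting −1: 53701 is a Miller–Rabin witness and 55385 is composite.
The smallest witness among the given bases is 11.

11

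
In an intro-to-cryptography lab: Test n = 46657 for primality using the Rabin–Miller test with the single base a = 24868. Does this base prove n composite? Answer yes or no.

n − 1 = 46656 = 2^6 · 729, so s = 6 and d = 729.
x_0 = 24868^729 mod 46657 = 46656.
x_0 = 46656 ≡ −1, so 24868 is not a witness.

no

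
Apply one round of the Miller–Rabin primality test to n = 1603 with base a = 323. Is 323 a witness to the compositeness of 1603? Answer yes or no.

n − 1 = 1602 = 2^1 · 801, so s = 1 and d = 801.
x_0 = 323^801 mod 1603 = 1.
x_0 = 1, so 323 is not a witness.

no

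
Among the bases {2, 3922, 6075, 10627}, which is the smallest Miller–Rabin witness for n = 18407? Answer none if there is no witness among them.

2

n − 1 = 18406 = 2^1 · 9203, so s = 1 and d = 9203.
Base 2: x_0 = 2^9203 mod 18407 = 3121. x_0 ∉ {1, 18406} and s = 1, so 2 is a Miller–Rabin witness and 18407 is composite.
Base 3922: x_0 = 3922^9203 mod 18407 = 12987. x_0 ∉ {1, 18406} and s = 1, so 3922 is a Miller–Rabin witness and 18407 is composite.
Base 6075: x_0 = 6075^9203 mod 18407 = 227. x_0 ∉ {1, 18406} and s = 1, so 6075 is a Miller–Rabin witness and 18407 is composite.
Base 10627: x_0 = 10627^9203 mod 18407 = 8796. x_0 ∉ {1, 18406} and s = 1, so 10627 is a Miller–Rabin witness and 18407 is composite.
The smallest witness among the given bases is 2.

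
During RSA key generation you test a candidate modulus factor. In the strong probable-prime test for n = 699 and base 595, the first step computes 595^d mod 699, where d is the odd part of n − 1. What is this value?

n − 1 = 698 = 2^1 · 349, so s = 1 and d = 349.
Repeated squaring mod 699: 595^1 ≡ 595, 595^2 ≡ 331, 595^4 ≡ 517, 595^8 ≡ 271, 595^16 ≡ 46, 595^32 ≡ 19, 595^64 ≡ 361, 595^128 ≡ 307, 595^256 ≡ 583.
349 = 256 + 64 + 16 + 8 + 4 + 1, so 595^349 ≡ 583·361·46·271·517·595 ≡ 595 (mod 699).

595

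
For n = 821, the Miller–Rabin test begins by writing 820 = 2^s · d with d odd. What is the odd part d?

205

Halving: 820 → 410 → 205; 205 is odd.
So 820 = 2^2 · 205.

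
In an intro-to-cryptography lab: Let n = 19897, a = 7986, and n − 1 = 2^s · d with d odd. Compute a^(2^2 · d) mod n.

13501

n − 1 = 19896 = 2^3 · 2487, so s = 3 and d = 2487.
x_0 = 7986^2487 mod 19897 = 8954.
x_1 = 8954^2 mod 19897 = 9103.
x_2 = 9103^2 mod 19897 = 13501.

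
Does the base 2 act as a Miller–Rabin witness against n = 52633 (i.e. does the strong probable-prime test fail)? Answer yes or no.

no

n − 1 = 52632 = 2^3 · 6579, so s = 3 and d = 6579.
x_0 = 2^6579 mod 52633 = 1.
x_0 = 1, so 2 is not a witness.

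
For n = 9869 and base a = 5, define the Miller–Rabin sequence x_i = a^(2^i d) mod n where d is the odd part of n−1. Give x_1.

6660

n − 1 = 9868 = 2^2 · 2467, so s = 2 and d = 2467.
x_0 = 5^2467 mod 9869 = 309.
x_1 = 309^2 mod 9869 = 6660.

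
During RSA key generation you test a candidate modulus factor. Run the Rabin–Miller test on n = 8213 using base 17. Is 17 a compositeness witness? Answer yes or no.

yes

n − 1 = 8212 = 2^2 · 2053, so s = 2 and d = 2053.
Repeated squaring mod 8213: 17^1 ≡ 17, 17^2 ≡ 289, 17^4 ≡ 1391, 17^8 ≡ 4826, 17^16 ≡ 6421, 17^32 ≡ 8194, 17^64 ≡ 361, 17^128 ≡ 7126, 17^256 ≡ 7110, 17^512 ≡ 1085, 17^1024 ≡ 2766, 17^2048 ≡ 4453.
2053 = 2048 + 4 + 1, so 17^2053 ≡ 4453·1391·17 ≡ 1218 (mod 8213).
x_0 = 17^2053 mod 8213 = 1218.
x_0 is neither 1 nor 8212, so continue squaring.
x_1 = 1218^2 mod 8213 = 5184.
Reached i = s−1 = 1 without hitting −1: 17 is a Miller–Rabin witness and 8213 is composite.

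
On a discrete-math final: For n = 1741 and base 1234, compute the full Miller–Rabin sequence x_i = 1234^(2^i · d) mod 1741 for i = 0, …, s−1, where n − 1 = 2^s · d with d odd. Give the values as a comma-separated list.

n − 1 = 1740 = 2^2 · 435, so s = 2 and d = 435.
x_0 = 1234^435 mod 1741 = 1.
x_1 = 1^2 mod 1741 = 1.

1, 1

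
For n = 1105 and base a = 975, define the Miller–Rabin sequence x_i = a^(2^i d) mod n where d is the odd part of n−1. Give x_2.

650

n − 1 = 1104 = 2^4 · 69, so s = 4 and d = 69.
Repeated squaring mod 1105: 975^1 ≡ 975, 975^2 ≡ 325, 975^4 ≡ 650, 975^8 ≡ 390, 975^16 ≡ 715, 975^32 ≡ 715, 975^64 ≡ 715.
69 = 64 + 4 + 1, so 975^69 ≡ 715·650·975 ≡ 585 (mod 1105).
x_0 = 585.
x_1 = 585^2 mod 1105 = 780.
x_2 = 780^2 mod 1105 = 650.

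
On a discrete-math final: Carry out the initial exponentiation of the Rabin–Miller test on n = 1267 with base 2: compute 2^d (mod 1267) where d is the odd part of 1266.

897

n − 1 = 1266 = 2^1 · 633, so s = 1 and d = 633.
2^633 mod 1267 = 897.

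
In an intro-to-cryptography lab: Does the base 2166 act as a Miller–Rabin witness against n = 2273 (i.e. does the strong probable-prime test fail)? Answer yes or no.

no

n − 1 = 2272 = 2^5 · 71, so s = 5 and d = 71.
x_0 = 2166^71 mod 2273 = 394.
x_0 is neither 1 nor 2272, so continue squaring.
x_1 = 394^2 mod 2273 = 672.
x_2 = 672^2 mod 2273 = 1530.
x_3 = 1530^2 mod 2273 = 1983.
x_4 = 1983^2 mod 2273 = 2272.
x_4 ≡ −1, so 2166 is not a witness.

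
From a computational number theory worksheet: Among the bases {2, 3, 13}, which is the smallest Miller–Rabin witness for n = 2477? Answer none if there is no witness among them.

n − 1 = 2476 = 2^2 · 619, so s = 2 and d = 619.
Base 2: x_0 = 2^619 mod 2477 = 915. x_0 is neither 1 nor 2476, so continue squaring. x_1 = 915^2 mod 2477 = 2476. x_1 ≡ −1, so 2 is not a witness.
Base 3: x_0 = 3^619 mod 2477 = 915. x_0 is neither 1 nor 2476, so continue squaring. x_1 = 915^2 mod 2477 = 2476. x_1 ≡ −1, so 3 is not a witness.
Base 13: x_0 = 13^619 mod 2477 = 915. x_0 is neither 1 nor 2476, so continue squaring. x_1 = 915^2 mod 2477 = 2476. x_1 ≡ −1, so 13 is not a witness.
No listed base is a witness for 2477.

none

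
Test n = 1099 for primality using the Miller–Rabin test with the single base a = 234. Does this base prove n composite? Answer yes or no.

n − 1 = 1098 = 2^1 · 549, so s = 1 and d = 549.
Repeated squaring mod 1099: 234^1 ≡ 234, 234^2 ≡ 905, 234^4 ≡ 270, 234^8 ≡ 366, 234^16 ≡ 977, 234^32 ≡ 597, 234^64 ≡ 333, 234^128 ≡ 989, 234^256 ≡ 11, 234^512 ≡ 121.
549 = 512 + 32 + 4 + 1, so 234^549 ≡ 121·597·270·234 ≡ 965 (mod 1099).
x_0 = 234^549 mod 1099 = 965.
x_0 ∉ {1, 1098} and s = 1, so 234 is a Miller–Rabin witness and 1099 is composite.

yes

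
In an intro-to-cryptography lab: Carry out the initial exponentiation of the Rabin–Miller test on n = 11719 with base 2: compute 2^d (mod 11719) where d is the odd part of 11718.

1

n − 1 = 11718 = 2^1 · 5859, so s = 1 and d = 5859.
By repeated squaring, 2^5859 ≡ 1 (mod 11719).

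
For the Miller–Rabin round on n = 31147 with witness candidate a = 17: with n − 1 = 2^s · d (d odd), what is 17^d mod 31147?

31146

n − 1 = 31146 = 2^1 · 15573, so s = 1 and d = 15573.
By repeated squaring, 17^15573 ≡ 31146 (mod 31147).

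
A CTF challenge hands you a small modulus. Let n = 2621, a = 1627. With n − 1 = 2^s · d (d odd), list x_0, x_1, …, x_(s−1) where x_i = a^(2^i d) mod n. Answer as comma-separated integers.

n − 1 = 2620 = 2^2 · 655, so s = 2 and d = 655.
x_0 = 1627^655 mod 2621 = 472.
x_1 = 472^2 mod 2621 = 2620.

472, 2620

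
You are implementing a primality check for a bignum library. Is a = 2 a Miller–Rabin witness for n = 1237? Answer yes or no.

no

n − 1 = 1236 = 2^2 · 309, so s = 2 and d = 309.
x_0 = 2^309 mod 1237 = 691.
x_0 is neither 1 nor 1236, so continue squaring.
x_1 = 691^2 mod 1237 = 1236.
x_1 ≡ −1, so 2 is not a witness.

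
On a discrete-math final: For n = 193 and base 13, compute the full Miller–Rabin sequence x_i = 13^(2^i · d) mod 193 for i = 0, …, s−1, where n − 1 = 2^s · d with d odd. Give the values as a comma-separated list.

n − 1 = 192 = 2^6 · 3, so s = 6 and d = 3.
x_0 = 13^3 mod 193 = 74.
x_1 = 74^2 mod 193 = 72.
x_2 = 72^2 mod 193 = 166.
x_3 = 166^2 mod 193 = 150.
x_4 = 150^2 mod 193 = 112.
x_5 = 112^2 mod 193 = 192.

74, 72, 166, 150, 112, 192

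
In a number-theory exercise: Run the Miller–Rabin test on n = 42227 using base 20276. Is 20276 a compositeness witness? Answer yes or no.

n − 1 = 42226 = 2^1 · 21113, so s = 1 and d = 21113.
x_0 = 20276^21113 mod 42227 = 42226.
x_0 = 42226 ≡ −1, so 20276 is not a witness.

no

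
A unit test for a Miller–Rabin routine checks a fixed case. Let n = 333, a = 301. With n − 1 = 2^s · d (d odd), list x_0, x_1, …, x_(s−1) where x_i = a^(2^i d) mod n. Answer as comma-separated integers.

n − 1 = 332 = 2^2 · 83, so s = 2 and d = 83.
x_0 = 301^83 mod 333 = 187.
x_1 = 187^2 mod 333 = 4.

187, 4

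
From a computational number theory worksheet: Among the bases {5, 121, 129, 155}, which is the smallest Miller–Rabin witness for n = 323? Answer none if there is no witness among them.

n − 1 = 322 = 2^1 · 161, so s = 1 and d = 161.
Base 5: x_0 = 5^161 mod 323 = 175. x_0 ∉ {1, 322} and s = 1, so 5 is a Miller–Rabin witness and 323 is composite.
Base 121: x_0 = 121^161 mod 323 = 87. x_0 ∉ {1, 322} and s = 1, so 121 is a Miller–Rabin witness and 323 is composite.
Base 129: x_0 = 129^161 mod 323 = 299. x_0 ∉ {1, 322} and s = 1, so 129 is a Miller–Rabin witness and 323 is composite.
Base 155: x_0 = 155^161 mod 323 = 70. x_0 ∉ {1, 322} and s = 1, so 155 is a Miller–Rabin witness and 323 is composite.
The smallest witness among the given bases is 5.

5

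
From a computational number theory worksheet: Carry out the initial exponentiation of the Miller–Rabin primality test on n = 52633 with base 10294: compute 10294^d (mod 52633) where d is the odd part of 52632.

n − 1 = 52632 = 2^3 · 6579, so s = 3 and d = 6579.
Repeated squaring mod 52633: 10294^1 ≡ 10294, 10294^2 ≡ 16207, 10294^4 ≡ 28179, 10294^8 ≡ 34603, 10294^16 ≡ 19492, 10294^32 ≡ 33070, 10294^64 ≡ 16426, 10294^128 ≡ 16718, 10294^256 ≡ 10294, 10294^512 ≡ 16207, 10294^1024 ≡ 28179, 10294^2048 ≡ 34603, 10294^4096 ≡ 19492.
6579 = 4096 + 2048 + 256 + 128 + 32 + 16 + 2 + 1, so 10294^6579 ≡ 19492·34603·10294·16718·33070·19492·16207·10294 ≡ 1 (mod 52633).

1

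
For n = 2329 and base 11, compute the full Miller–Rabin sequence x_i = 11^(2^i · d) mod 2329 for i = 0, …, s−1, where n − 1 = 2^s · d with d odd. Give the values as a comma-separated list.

n − 1 = 2328 = 2^3 · 291, so s = 3 and d = 291.
x_0 = 11^291 mod 2329 = 1688.
x_1 = 1688^2 mod 2329 = 977.
x_2 = 977^2 mod 2329 = 1968.

1688, 977, 1968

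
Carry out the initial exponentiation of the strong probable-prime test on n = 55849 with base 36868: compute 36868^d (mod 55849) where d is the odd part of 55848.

n − 1 = 55848 = 2^3 · 6981, so s = 3 and d = 6981.
36868^6981 mod 55849 = 127.

127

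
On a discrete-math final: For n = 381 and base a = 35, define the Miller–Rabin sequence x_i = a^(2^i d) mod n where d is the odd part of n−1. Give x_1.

289

n − 1 = 380 = 2^2 · 95, so s = 2 and d = 95.
Repeated squaring mod 381: 35^1 ≡ 35, 35^2 ≡ 82, 35^4 ≡ 247, 35^8 ≡ 49, 35^16 ≡ 115, 35^32 ≡ 271, 35^64 ≡ 289.
95 = 64 + 16 + 8 + 4 + 2 + 1, so 35^95 ≡ 289·115·49·247·82·35 ≡ 17 (mod 381).
x_0 = 17.
x_1 = 17^2 mod 381 = 289.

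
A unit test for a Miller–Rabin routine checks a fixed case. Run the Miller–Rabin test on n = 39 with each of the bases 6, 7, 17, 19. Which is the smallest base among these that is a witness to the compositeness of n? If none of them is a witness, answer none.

6

n − 1 = 38 = 2^1 · 19, so s = 1 and d = 19.
Base 6: x_0 = 6^19 mod 39 = 33. x_0 ∉ {1, 38} and s = 1, so 6 is a Miller–Rabin witness and 39 is composite.
Base 7: x_0 = 7^19 mod 39 = 19. x_0 ∉ {1, 38} and s = 1, so 7 is a Miller–Rabin witness and 39 is composite.
Base 17: x_0 = 17^19 mod 39 = 17. x_0 ∉ {1, 38} and s = 1, so 17 is a Miller–Rabin witness and 39 is composite.
Base 19: x_0 = 19^19 mod 39 = 7. x_0 ∉ {1, 38} and s = 1, so 19 is a Miller–Rabin witness and 39 is composite.
The smallest witness among the given bases is 6.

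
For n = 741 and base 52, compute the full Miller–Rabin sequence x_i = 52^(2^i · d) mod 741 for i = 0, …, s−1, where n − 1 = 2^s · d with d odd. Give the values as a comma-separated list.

n − 1 = 740 = 2^2 · 185, so s = 2 and d = 185.
x_0 = 52^185 mod 741 = 637.
x_1 = 637^2 mod 741 = 442.

637, 442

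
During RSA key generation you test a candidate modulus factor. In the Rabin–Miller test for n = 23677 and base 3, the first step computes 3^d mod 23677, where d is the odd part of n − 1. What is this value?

n − 1 = 23676 = 2^2 · 5919, so s = 2 and d = 5919.
Repeated squaring mod 23677: 3^1 ≡ 3, 3^2 ≡ 9, 3^4 ≡ 81, 3^8 ≡ 6561, 3^16 ≡ 1935, 3^32 ≡ 3259, 3^64 ≡ 13785, 3^128 ≡ 18300, 3^256 ≡ 2512, 3^512 ≡ 12062, 3^1024 ≡ 20356, 3^2048 ≡ 19236, 3^4096 ≡ 23217.
5919 = 4096 + 1024 + 512 + 256 + 16 + 8 + 4 + 2 + 1, so 3^5919 ≡ 23217·20356·12062·2512·1935·6561·81·9·3 ≡ 23676 (mod 23677).

23676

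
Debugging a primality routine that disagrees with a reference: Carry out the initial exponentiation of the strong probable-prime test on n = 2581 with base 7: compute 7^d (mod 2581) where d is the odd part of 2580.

1863

n − 1 = 2580 = 2^2 · 645, so s = 2 and d = 645.
Repeated squaring mod 2581: 7^1 ≡ 7, 7^2 ≡ 49, 7^4 ≡ 2401, 7^8 ≡ 1428, 7^16 ≡ 194, 7^32 ≡ 1502, 7^64 ≡ 210, 7^128 ≡ 223, 7^256 ≡ 690, 7^512 ≡ 1196.
645 = 512 + 128 + 4 + 1, so 7^645 ≡ 1196·223·2401·7 ≡ 1863 (mod 2581).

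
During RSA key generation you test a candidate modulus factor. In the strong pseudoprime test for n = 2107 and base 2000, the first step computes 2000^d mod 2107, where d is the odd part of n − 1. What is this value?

1231

n − 1 = 2106 = 2^1 · 1053, so s = 1 and d = 1053.
2000^1053 mod 2107 = 1231.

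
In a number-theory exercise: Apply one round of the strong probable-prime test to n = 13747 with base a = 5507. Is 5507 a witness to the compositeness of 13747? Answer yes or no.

n − 1 = 13746 = 2^1 · 6873, so s = 1 and d = 6873.
x_0 = 5507^6873 mod 13747 = 1.
x_0 = 1, so 5507 is not a witness.

no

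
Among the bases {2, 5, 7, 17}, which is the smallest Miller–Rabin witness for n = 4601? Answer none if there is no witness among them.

n − 1 = 4600 = 2^3 · 575, so s = 3 and d = 575.
Base 2: x_0 = 2^575 mod 4601 = 991. x_0 is neither 1 nor 4600, so continue squaring. x_1 = 991^2 mod 4601 = 2068. x_2 = 2068^2 mod 4601 = 2295. Reached i = s−1 = 2 without hitting −1: 2 is a Miller–Rabin witness and 4601 is composite.
Base 5: x_0 = 5^575 mod 4601 = 632. x_0 is neither 1 nor 4600, so continue squaring. x_1 = 632^2 mod 4601 = 3738. x_2 = 3738^2 mod 4601 = 4008. Reached i = s−1 = 2 without hitting −1: 5 is a Miller–Rabin witness and 4601 is composite.
Base 7: x_0 = 7^575 mod 4601 = 3348. x_0 is neither 1 nor 4600, so continue squaring. x_1 = 3348^2 mod 4601 = 1068. x_2 = 1068^2 mod 4601 = 4177. Reached i = s−1 = 2 without hitting −1: 7 is a Miller–Rabin witness and 4601 is composite.
Base 17: x_0 = 17^575 mod 4601 = 1128. x_0 is neither 1 nor 4600, so continue squaring. x_1 = 1128^2 mod 4601 = 2508. x_2 = 2508^2 mod 4601 = 497. Reached i = s−1 = 2 without hitting −1: 17 is a Miller–Rabin witness and 4601 is composite.
The smallest witness among the given bases is 2.

2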